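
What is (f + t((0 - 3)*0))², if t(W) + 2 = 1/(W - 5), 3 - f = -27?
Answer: 19321/25 ≈ 772.84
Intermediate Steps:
f = 30 (f = 3 - 1*(-27) = 3 + 27 = 30)
t(W) = -2 + 1/(-5 + W) (t(W) = -2 + 1/(W - 5) = -2 + 1/(-5 + W))
(f + t((0 - 3)*0))² = (30 + (11 - 2*(0 - 3)*0)/(-5 + (0 - 3)*0))² = (30 + (11 - (-6)*0)/(-5 - 3*0))² = (30 + (11 - 2*0)/(-5 + 0))² = (30 + (11 + 0)/(-5))² = (30 - ⅕*11)² = (30 - 11/5)² = (139/5)² = 19321/25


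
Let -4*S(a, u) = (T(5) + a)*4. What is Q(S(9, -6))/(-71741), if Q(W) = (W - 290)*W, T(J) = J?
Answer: -4256/71741 ≈ -0.059325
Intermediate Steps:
S(a, u) = -5 - a (S(a, u) = -(5 + a)*4/4 = -(20 + 4*a)/4 = -5 - a)
Q(W) = W*(-290 + W) (Q(W) = (-290 + W)*W = W*(-290 + W))
Q(S(9, -6))/(-71741) = ((-5 - 1*9)*(-290 + (-5 - 1*9)))/(-71741) = ((-5 - 9)*(-290 + (-5 - 9)))*(-1/71741) = -14*(-290 - 14)*(-1/71741) = -14*(-304)*(-1/71741) = 4256*(-1/71741) = -4256/71741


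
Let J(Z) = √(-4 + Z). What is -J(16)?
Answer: -2*√3 ≈ -3.4641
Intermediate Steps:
-J(16) = -√(-4 + 16) = -√12 = -2*√3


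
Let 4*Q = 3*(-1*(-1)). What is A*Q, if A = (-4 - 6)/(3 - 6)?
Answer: 5/2 ≈ 2.5000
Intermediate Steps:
Q = 3/4 (Q = (3*(-1*(-1)))/4 = (3*1)/4 = (1/4)*3 = 3/4 ≈ 0.75000)
A = 10/3 (A = -10/(-3) = -10*(-1/3) = 10/3 ≈ 3.3333)
A*Q = (10/3)*(3/4) = 5/2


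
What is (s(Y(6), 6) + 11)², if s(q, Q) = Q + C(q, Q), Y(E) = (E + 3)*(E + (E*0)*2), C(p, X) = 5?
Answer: 484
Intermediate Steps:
Y(E) = E*(3 + E) (Y(E) = (3 + E)*(E + 0*2) = (3 + E)*(E + 0) = (3 + E)*E = E*(3 + E))
s(q, Q) = 5 + Q (s(q, Q) = Q + 5 = 5 + Q)
(s(Y(6), 6) + 11)² = ((5 + 6) + 11)² = (11 + 11)² = 22² = 484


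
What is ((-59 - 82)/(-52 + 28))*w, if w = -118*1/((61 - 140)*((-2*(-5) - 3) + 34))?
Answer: 2773/12956 ≈ 0.21403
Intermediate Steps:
w = 118/3239 (w = -118*(-1/(79*((10 - 3) + 34))) = -118*(-1/(79*(7 + 34))) = -118/((-79*41)) = -118/(-3239) = -118*(-1/3239) = 118/3239 ≈ 0.036431)
((-59 - 82)/(-52 + 28))*w = ((-59 - 82)/(-52 + 28))*(118/3239) = -141/(-24)*(118/3239) = -141*(-1/24)*(118/3239) = (47/8)*(118/3239) = 2773/12956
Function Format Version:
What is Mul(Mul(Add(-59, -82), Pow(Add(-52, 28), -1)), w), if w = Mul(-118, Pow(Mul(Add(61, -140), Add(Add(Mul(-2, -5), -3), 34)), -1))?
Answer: Rational(2773, 12956) ≈ 0.21403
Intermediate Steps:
w = Rational(118, 3239) (w = Mul(-118, Pow(Mul(-79, Add(Add(10, -3), 34)), -1)) = Mul(-118, Pow(Mul(-79, Add(7, 34)), -1)) = Mul(-118, Pow(Mul(-79, 41), -1)) = Mul(-118, Pow(-3239, -1)) = Mul(-118, Rational(-1, 3239)) = Rational(118, 3239) ≈ 0.036431)
Mul(Mul(Add(-59, -82), Pow(Add(-52, 28), -1)), w) = Mul(Mul(Add(-59, -82), Pow(Add(-52, 28), -1)), Rational(118, 3239)) = Mul(Mul(-141, Pow(-24, -1)), Rational(118, 3239)) = Mul(Mul(-141, Rational(-1, 24)), Rational(118, 3239)) = Mul(Rational(47, 8), Rational(118, 3239)) = Rational(2773, 12956)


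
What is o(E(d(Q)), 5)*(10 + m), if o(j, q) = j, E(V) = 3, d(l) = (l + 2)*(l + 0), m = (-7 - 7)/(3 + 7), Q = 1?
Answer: 129/5 ≈ 25.800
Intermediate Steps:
m = -7/5 (m = -14/10 = -14*⅒ = -7/5 ≈ -1.4000)
d(l) = l*(2 + l) (d(l) = (2 + l)*l = l*(2 + l))
o(E(d(Q)), 5)*(10 + m) = 3*(10 - 7/5) = 3*(43/5) = 129/5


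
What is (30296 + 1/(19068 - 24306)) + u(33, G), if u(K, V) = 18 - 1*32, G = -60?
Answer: 158617115/5238 ≈ 30282.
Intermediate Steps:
u(K, V) = -14 (u(K, V) = 18 - 32 = -14)
(30296 + 1/(19068 - 24306)) + u(33, G) = (30296 + 1/(19068 - 24306)) - 14 = (30296 + 1/(-5238)) - 14 = (30296 - 1/5238) - 14 = 158690447/5238 - 14 = 158617115/5238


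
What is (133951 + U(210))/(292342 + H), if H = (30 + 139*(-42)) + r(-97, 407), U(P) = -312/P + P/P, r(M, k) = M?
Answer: 1562756/3341765 ≈ 0.46764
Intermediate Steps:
U(P) = 1 - 312/P (U(P) = -312/P + 1 = 1 - 312/P)
H = -5905 (H = (30 + 139*(-42)) - 97 = (30 - 5838) - 97 = -5808 - 97 = -5905)
(133951 + U(210))/(292342 + H) = (133951 + (-312 + 210)/210)/(292342 - 5905) = (133951 + (1/210)*(-102))/286437 = (133951 - 17/35)*(1/286437) = (4688268/35)*(1/286437) = 1562756/3341765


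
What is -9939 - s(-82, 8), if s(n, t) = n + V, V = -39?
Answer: -9818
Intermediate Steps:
s(n, t) = -39 + n (s(n, t) = n - 39 = -39 + n)
-9939 - s(-82, 8) = -9939 - (-39 - 82) = -9939 - 1*(-121) = -9939 + 121 = -9818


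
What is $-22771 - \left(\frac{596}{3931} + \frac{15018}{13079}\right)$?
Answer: $- \frac{1170804755121}{51413549} \approx -22772.0$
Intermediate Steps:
$-22771 - \left(\frac{596}{3931} + \frac{15018}{13079}\right) = -22771 - \frac{66830842}{51413549} = - \frac{1170804755121}{51413549}$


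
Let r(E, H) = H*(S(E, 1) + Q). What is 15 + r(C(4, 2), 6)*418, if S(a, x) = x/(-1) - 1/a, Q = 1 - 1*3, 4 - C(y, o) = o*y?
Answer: -6882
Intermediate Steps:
C(y, o) = 4 - o*y
Q = -2 (Q = 1 - 3 = -2)
S(a, x) = -x - 1/a (S(a, x) = x*(-1) - 1/a = -x - 1/a)
r(E, H) = H*(-3 - 1/E) (r(E, H) = H*((-1*1 - 1/E) - 2) = H*((-1 - 1/E) - 2) = H*(-3 - 1/E))
15 + r(C(4, 2), 6)*418 = 15 + (-3*6 - 1*6/(4 - 1*2*4))*418 = 15 + (-18 - 1*6/(4 - 8))*418 = 15 + (-18 - 1*6/(-4))*418 = 15 + (-18 - 1*6*(-1/4))*418 = 15 + (-18 + 3/2)*418 = 15 - 33/2*418 = 15 - 6897 = -6882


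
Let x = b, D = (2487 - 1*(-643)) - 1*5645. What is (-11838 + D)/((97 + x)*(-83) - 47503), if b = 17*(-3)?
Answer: 14353/51321 ≈ 0.27967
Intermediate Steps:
D = -2515 (D = (2487 + 643) - 5645 = 3130 - 5645 = -2515)
b = -51
x = -51
(-11838 + D)/((97 + x)*(-83) - 47503) = (-11838 - 2515)/((97 - 51)*(-83) - 47503) = -14353/(46*(-83) - 47503) = -14353/(-3818 - 47503) = -14353/(-51321) = -14353*(-1/51321) = 14353/51321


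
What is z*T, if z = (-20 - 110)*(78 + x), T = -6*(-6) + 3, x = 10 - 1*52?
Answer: -182520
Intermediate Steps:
x = -42 (x = 10 - 52 = -42)
T = 39 (T = 36 + 3 = 39)
z = -4680 (z = (-20 - 110)*(78 - 42) = -130*36 = -4680)
z*T = -4680*39 = -182520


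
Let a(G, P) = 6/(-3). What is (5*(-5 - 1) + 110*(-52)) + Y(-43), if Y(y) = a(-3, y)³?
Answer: -5758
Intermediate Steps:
a(G, P) = -2 (a(G, P) = 6*(-⅓) = -2)
Y(y) = -8 (Y(y) = (-2)³ = -8)
(5*(-5 - 1) + 110*(-52)) + Y(-43) = (5*(-5 - 1) + 110*(-52)) - 8 = (5*(-6) - 5720) - 8 = (-30 - 5720) - 8 = -5750 - 8 = -5758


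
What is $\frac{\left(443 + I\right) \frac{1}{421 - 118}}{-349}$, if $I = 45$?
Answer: $- \frac{488}{105747} \approx -0.0046148$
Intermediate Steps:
$\frac{\left(443 + I\right) \frac{1}{421 - 118}}{-349} = \frac{\left(443 + 45\right) \frac{1}{421 - 118}}{-349} = \frac{488}{303} \left(- \frac{1}{349}\right) = - \frac{488}{105747}$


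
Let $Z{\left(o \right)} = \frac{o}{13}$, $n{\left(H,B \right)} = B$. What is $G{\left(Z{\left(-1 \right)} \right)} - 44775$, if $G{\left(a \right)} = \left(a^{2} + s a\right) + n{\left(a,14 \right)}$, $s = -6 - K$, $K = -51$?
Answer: $- \frac{7565193}{169} \approx -44764.0$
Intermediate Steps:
$s = 45$ ($s = -6 - -51 = -6 + 51 = 45$)
$Z{\left(o \right)} = \frac{o}{13}$ ($Z{\left(o \right)} = o \frac{1}{13} = \frac{o}{13}$)
$G{\left(a \right)} = 14 + a^{2} + 45 a$ ($G{\left(a \right)} = \left(a^{2} + 45 a\right) + 14 = 14 + a^{2} + 45 a$)
$G{\left(Z{\left(-1 \right)} \right)} - 44775 = \left(14 + \left(\frac{1}{13} \left(-1\right)\right)^{2} + 45 \cdot \frac{1}{13} \left(-1\right)\right) - 44775 = \left(14 + \left(- \frac{1}{13}\right)^{2} + 45 \left(- \frac{1}{13}\right)\right) - 44775 = \left(14 + \frac{1}{169} - \frac{45}{13}\right) - 44775 = \frac{1782}{169} - 44775 = - \frac{7565193}{169}$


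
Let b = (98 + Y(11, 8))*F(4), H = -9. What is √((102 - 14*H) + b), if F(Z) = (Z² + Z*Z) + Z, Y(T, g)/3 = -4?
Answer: 2*√831 ≈ 57.654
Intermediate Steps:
Y(T, g) = -12 (Y(T, g) = 3*(-4) = -12)
F(Z) = Z + 2*Z² (F(Z) = (Z² + Z²) + Z = 2*Z² + Z = Z + 2*Z²)
b = 3096 (b = (98 - 12)*(4*(1 + 2*4)) = 86*(4*(1 + 8)) = 86*(4*9) = 86*36 = 3096)
√((102 - 14*H) + b) = √((102 - 14*(-9)) + 3096) = √((102 + 126) + 3096) = √(228 + 3096) = √3324 = 2*√831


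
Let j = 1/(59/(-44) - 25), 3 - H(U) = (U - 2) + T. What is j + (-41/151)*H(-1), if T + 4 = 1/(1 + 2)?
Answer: -1397983/525027 ≈ -2.6627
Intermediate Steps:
T = -11/3 (T = -4 + 1/(1 + 2) = -4 + 1/3 = -4 + ⅓ = -11/3 ≈ -3.6667)
H(U) = 26/3 - U (H(U) = 3 - ((U - 2) - 11/3) = 3 - ((-2 + U) - 11/3) = 3 - (-17/3 + U) = 3 + (17/3 - U) = 26/3 - U)
j = -44/1159 (j = 1/(59*(-1/44) - 25) = 1/(-59/44 - 25) = 1/(-1159/44) = -44/1159 ≈ -0.037964)
j + (-41/151)*H(-1) = -44/1159 + (-41/151)*(26/3 - 1*(-1)) = -44/1159 + (-41*1/151)*(26/3 + 1) = -44/1159 - 41/151*29/3 = -44/1159 - 1189/453 = -1397983/525027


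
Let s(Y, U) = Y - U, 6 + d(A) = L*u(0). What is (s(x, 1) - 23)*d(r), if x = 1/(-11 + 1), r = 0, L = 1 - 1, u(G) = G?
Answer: 723/5 ≈ 144.60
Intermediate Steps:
L = 0
d(A) = -6 (d(A) = -6 + 0*0 = -6 + 0 = -6)
x = -⅒ (x = 1/(-10) = -⅒ ≈ -0.10000)
(s(x, 1) - 23)*d(r) = ((-⅒ - 1*1) - 23)*(-6) = ((-⅒ - 1) - 23)*(-6) = (-11/10 - 23)*(-6) = -241/10*(-6) = 723/5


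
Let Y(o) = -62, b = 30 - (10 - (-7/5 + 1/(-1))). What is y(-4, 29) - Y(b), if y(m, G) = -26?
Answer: 36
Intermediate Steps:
b = 88/5 (b = 30 - (10 - (-7*1/5 + 1*(-1))) = 30 - (10 - (-7/5 - 1)) = 30 - (10 - 1*(-12/5)) = 30 - (10 + 12/5) = 30 - 1*62/5 = 30 - 62/5 = 88/5 ≈ 17.600)
y(-4, 29) - Y(b) = -26 - 1*(-62) = -26 + 62 = 36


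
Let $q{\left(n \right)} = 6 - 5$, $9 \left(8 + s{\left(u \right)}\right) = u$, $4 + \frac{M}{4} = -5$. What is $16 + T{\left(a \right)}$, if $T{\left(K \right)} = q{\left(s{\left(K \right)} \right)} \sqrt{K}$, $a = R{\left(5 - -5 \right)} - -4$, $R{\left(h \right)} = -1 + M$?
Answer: $16 + i \sqrt{33} \approx 16.0 + 5.7446 i$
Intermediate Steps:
$M = -36$ ($M = -16 + 4 \left(-5\right) = -16 - 20 = -36$)
$s{\left(u \right)} = -8 + \frac{u}{9}$
$q{\left(n \right)} = 1$
$R{\left(h \right)} = -37$ ($R{\left(h \right)} = -1 - 36 = -37$)
$a = -33$ ($a = -37 - -4 = -37 + 4 = -33$)
$T{\left(K \right)} = \sqrt{K}$ ($T{\left(K \right)} = 1 \sqrt{K} = \sqrt{K}$)
$16 + T{\left(a \right)} = 16 + \sqrt{-33} = 16 + i \sqrt{33}$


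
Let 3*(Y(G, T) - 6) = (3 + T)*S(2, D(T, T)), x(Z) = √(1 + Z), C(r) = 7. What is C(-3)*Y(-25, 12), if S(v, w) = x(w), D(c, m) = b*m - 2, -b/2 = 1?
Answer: 42 + 175*I ≈ 42.0 + 175.0*I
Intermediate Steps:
b = -2 (b = -2*1 = -2)
D(c, m) = -2 - 2*m (D(c, m) = -2*m - 2 = -2 - 2*m)
S(v, w) = √(1 + w)
Y(G, T) = 6 + √(-1 - 2*T)*(3 + T)/3 (Y(G, T) = 6 + ((3 + T)*√(1 + (-2 - 2*T)))/3 = 6 + ((3 + T)*√(-1 - 2*T))/3 = 6 + (√(-1 - 2*T)*(3 + T))/3 = 6 + √(-1 - 2*T)*(3 + T)/3)
C(-3)*Y(-25, 12) = 7*(6 + √(-1 - 2*12) + (⅓)*12*√(-1 - 2*12)) = 7*(6 + √(-1 - 24) + (⅓)*12*√(-1 - 24)) = 7*(6 + √(-25) + (⅓)*12*√(-25)) = 7*(6 + 5*I + (⅓)*12*(5*I)) = 7*(6 + 5*I + 20*I) = 7*(6 + 25*I) = 42 + 175*I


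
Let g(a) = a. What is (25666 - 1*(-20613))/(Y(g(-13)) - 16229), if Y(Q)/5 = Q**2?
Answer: -46279/15384 ≈ -3.0083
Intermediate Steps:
Y(Q) = 5*Q**2
(25666 - 1*(-20613))/(Y(g(-13)) - 16229) = (25666 - 1*(-20613))/(5*(-13)**2 - 16229) = (25666 + 20613)/(5*169 - 16229) = 46279/(845 - 16229) = 46279/(-15384) = 46279*(-1/15384) = -46279/15384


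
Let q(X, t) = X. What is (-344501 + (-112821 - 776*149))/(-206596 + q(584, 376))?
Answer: 286473/103006 ≈ 2.7811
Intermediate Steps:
(-344501 + (-112821 - 776*149))/(-206596 + q(584, 376)) = (-344501 + (-112821 - 776*149))/(-206596 + 584) = (-344501 + (-112821 - 115624))/(-206012) = (-344501 - 228445)*(-1/206012) = -572946*(-1/206012) = 286473/103006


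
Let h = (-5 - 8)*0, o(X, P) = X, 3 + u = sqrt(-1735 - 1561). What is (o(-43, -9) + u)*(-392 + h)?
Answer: 18032 - 1568*I*sqrt(206) ≈ 18032.0 - 22505.0*I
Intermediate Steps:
u = -3 + 4*I*sqrt(206) (u = -3 + sqrt(-1735 - 1561) = -3 + sqrt(-3296) = -3 + 4*I*sqrt(206) ≈ -3.0 + 57.411*I)
h = 0 (h = -13*0 = 0)
(o(-43, -9) + u)*(-392 + h) = (-43 + (-3 + 4*I*sqrt(206)))*(-392 + 0) = (-46 + 4*I*sqrt(206))*(-392) = 18032 - 1568*I*sqrt(206)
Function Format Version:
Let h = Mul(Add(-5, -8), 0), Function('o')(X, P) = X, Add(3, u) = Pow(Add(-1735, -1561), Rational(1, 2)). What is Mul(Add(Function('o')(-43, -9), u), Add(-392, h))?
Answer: Add(18032, Mul(-1568, I, Pow(206, Rational(1, 2)))) ≈ Add(18032., Mul(-22505., I))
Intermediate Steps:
u = Add(-3, Mul(4, I, Pow(206, Rational(1, 2)))) (u = Add(-3, Pow(Add(-1735, -1561), Rational(1, 2))) = Add(-3, Pow(-3296, Rational(1, 2))) = Add(-3, Mul(4, I, Pow(206, Rational(1, 2)))) ≈ Add(-3.0000, Mul(57.411, I)))
h = 0 (h = Mul(-13, 0) = 0)
Mul(Add(Function('o')(-43, -9), u), Add(-392, h)) = Mul(Add(-43, Add(-3, Mul(4, I, Pow(206, Rational(1, 2))))), Add(-392, 0)) = Mul(Add(-46, Mul(4, I, Pow(206, Rational(1, 2)))), -392) = Add(18032, Mul(-1568, I, Pow(206, Rational(1, 2))))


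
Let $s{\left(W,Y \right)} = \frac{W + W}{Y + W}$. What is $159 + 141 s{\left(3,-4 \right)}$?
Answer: $-687$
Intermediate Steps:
$s{\left(W,Y \right)} = \frac{2 W}{W + Y}$
$159 + 141 s{\left(3,-4 \right)} = 159 + 141 \cdot 2 \cdot 3 \frac{1}{3 - 4} = 159 + 141 \cdot 2 \cdot 3 \frac{1}{-1} = 159 + 141 \cdot 2 \cdot 3 \left(-1\right) = 159 + 141 \left(-6\right) = 159 - 846 = -687$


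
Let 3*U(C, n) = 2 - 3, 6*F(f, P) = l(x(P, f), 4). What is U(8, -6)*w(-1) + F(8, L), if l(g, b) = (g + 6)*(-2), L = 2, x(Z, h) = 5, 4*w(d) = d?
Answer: -43/12 ≈ -3.5833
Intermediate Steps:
w(d) = d/4
l(g, b) = -12 - 2*g (l(g, b) = (6 + g)*(-2) = -12 - 2*g)
F(f, P) = -11/3 (F(f, P) = (-12 - 2*5)/6 = (-12 - 10)/6 = (1/6)*(-22) = -11/3)
U(C, n) = -1/3 (U(C, n) = (2 - 3)/3 = (1/3)*(-1) = -1/3)
U(8, -6)*w(-1) + F(8, L) = -(-1)/12 - 11/3 = -1/3*(-1/4) - 11/3 = 1/12 - 11/3 = -43/12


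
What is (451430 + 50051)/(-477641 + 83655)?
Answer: -501481/393986 ≈ -1.2728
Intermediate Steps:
(451430 + 50051)/(-477641 + 83655) = 501481/(-393986) = 501481*(-1/393986) = -501481/393986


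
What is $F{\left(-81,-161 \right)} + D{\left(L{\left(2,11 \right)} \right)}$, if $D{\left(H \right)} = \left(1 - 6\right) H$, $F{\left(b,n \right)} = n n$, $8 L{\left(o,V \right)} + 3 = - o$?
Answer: $\frac{207393}{8} \approx 25924.0$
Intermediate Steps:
$L{\left(o,V \right)} = - \frac{3}{8} - \frac{o}{8}$ ($L{\left(o,V \right)} = - \frac{3}{8} + \frac{\left(-1\right) o}{8} = - \frac{3}{8} - \frac{o}{8}$)
$F{\left(b,n \right)} = n^{2}$
$D{\left(H \right)} = - 5 H$
$F{\left(-81,-161 \right)} + D{\left(L{\left(2,11 \right)} \right)} = \left(-161\right)^{2} - 5 \left(- \frac{3}{8} - \frac{1}{4}\right) = 25921 - 5 \left(- \frac{3}{8} - \frac{1}{4}\right) = 25921 - - \frac{25}{8} = 25921 + \frac{25}{8} = \frac{207393}{8}$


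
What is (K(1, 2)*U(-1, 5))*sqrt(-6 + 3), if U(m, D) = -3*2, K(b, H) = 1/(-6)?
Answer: I*sqrt(3) ≈ 1.732*I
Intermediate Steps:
K(b, H) = -1/6
U(m, D) = -6
(K(1, 2)*U(-1, 5))*sqrt(-6 + 3) = (-1/6*(-6))*sqrt(-6 + 3) = 1*sqrt(-3) = 1*(I*sqrt(3)) = I*sqrt(3)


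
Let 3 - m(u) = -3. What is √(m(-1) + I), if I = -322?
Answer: 2*I*√79 ≈ 17.776*I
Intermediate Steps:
m(u) = 6 (m(u) = 3 - 1*(-3) = 3 + 3 = 6)
√(m(-1) + I) = √(6 - 322) = √(-316) = 2*I*√79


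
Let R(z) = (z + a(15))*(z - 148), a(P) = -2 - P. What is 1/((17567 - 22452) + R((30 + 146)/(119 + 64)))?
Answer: -33489/84618785 ≈ -0.00039576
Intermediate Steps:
R(z) = (-148 + z)*(-17 + z) (R(z) = (z + (-2 - 1*15))*(z - 148) = (z + (-2 - 15))*(-148 + z) = (z - 17)*(-148 + z) = (-17 + z)*(-148 + z) = (-148 + z)*(-17 + z))
1/((17567 - 22452) + R((30 + 146)/(119 + 64))) = 1/((17567 - 22452) + (2516 + ((30 + 146)/(119 + 64))² - 165*(30 + 146)/(119 + 64))) = 1/(-4885 + (2516 + (176/183)² - 29040/183)) = 1/(-4885 + (2516 + (176*(1/183))² - 29040/183)) = 1/(-4885 + (2516 + (176/183)² - 165*176/183)) = 1/(-4885 + (2516 + 30976/33489 - 9680/61)) = 1/(-4885 + 78974980/33489) = 1/(-84618785/33489) = -33489/84618785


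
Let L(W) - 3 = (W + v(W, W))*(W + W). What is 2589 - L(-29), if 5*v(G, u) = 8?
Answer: 4984/5 ≈ 996.80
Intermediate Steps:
v(G, u) = 8/5 (v(G, u) = (1/5)*8 = 8/5)
L(W) = 3 + 2*W*(8/5 + W) (L(W) = 3 + (W + 8/5)*(W + W) = 3 + (8/5 + W)*(2*W) = 3 + 2*W*(8/5 + W))
2589 - L(-29) = 2589 - (3 + 2*(-29)**2 + (16/5)*(-29)) = 2589 - (3 + 2*841 - 464/5) = 2589 - (3 + 1682 - 464/5) = 2589 - 1*7961/5 = 2589 - 7961/5 = 4984/5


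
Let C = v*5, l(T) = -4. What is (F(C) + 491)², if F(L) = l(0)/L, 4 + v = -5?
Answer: 488365801/2025 ≈ 2.4117e+5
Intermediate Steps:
v = -9 (v = -4 - 5 = -9)
C = -45 (C = -9*5 = -45)
F(L) = -4/L
(F(C) + 491)² = (-4/(-45) + 491)² = (-4*(-1/45) + 491)² = (4/45 + 491)² = (22099/45)² = 488365801/2025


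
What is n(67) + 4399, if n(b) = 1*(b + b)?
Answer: 4533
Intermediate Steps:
n(b) = 2*b (n(b) = 1*(2*b) = 2*b)
n(67) + 4399 = 2*67 + 4399 = 134 + 4399 = 4533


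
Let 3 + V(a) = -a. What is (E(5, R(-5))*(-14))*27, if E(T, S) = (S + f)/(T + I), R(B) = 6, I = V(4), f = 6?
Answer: 2268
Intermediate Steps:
V(a) = -3 - a
I = -7 (I = -3 - 1*4 = -3 - 4 = -7)
E(T, S) = (6 + S)/(-7 + T) (E(T, S) = (S + 6)/(T - 7) = (6 + S)/(-7 + T))
(E(5, R(-5))*(-14))*27 = (((6 + 6)/(-7 + 5))*(-14))*27 = ((12/(-2))*(-14))*27 = (-1/2*12*(-14))*27 = -6*(-14)*27 = 84*27 = 2268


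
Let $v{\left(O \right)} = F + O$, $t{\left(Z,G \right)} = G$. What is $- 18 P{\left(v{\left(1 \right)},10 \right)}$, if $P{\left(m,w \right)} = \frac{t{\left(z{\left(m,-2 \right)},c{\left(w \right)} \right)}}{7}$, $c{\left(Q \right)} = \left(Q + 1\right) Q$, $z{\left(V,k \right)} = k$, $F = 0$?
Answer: $- \frac{1980}{7} \approx -282.86$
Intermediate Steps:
$c{\left(Q \right)} = Q \left(1 + Q\right)$ ($c{\left(Q \right)} = \left(1 + Q\right) Q = Q \left(1 + Q\right)$)
$v{\left(O \right)} = O$ ($v{\left(O \right)} = 0 + O = O$)
$P{\left(m,w \right)} = \frac{w \left(1 + w\right)}{7}$
$- 18 P{\left(v{\left(1 \right)},10 \right)} = - 18 \cdot \frac{1}{7} \cdot 10 \left(1 + 10\right) = - 18 \cdot \frac{1}{7} \cdot 10 \cdot 11 = \left(-18\right) \frac{110}{7} = - \frac{1980}{7}$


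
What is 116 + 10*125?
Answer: 1366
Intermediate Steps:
116 + 10*125 = 116 + 1250 = 1366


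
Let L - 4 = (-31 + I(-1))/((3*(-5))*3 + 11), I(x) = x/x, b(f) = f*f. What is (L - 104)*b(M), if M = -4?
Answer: -26960/17 ≈ -1585.9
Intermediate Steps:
b(f) = f**2
I(x) = 1
L = 83/17 (L = 4 + (-31 + 1)/((3*(-5))*3 + 11) = 4 - 30/(-15*3 + 11) = 4 - 30/(-45 + 11) = 4 - 30/(-34) = 4 - 30*(-1/34) = 4 + 15/17 = 83/17 ≈ 4.8824)
(L - 104)*b(M) = (83/17 - 104)*(-4)**2 = -1685/17*16 = -26960/17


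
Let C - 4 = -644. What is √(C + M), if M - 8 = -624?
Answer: 2*I*√314 ≈ 35.44*I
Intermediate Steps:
C = -640 (C = 4 - 644 = -640)
M = -616 (M = 8 - 624 = -616)
√(C + M) = √(-640 - 616) = √(-1256) = 2*I*√314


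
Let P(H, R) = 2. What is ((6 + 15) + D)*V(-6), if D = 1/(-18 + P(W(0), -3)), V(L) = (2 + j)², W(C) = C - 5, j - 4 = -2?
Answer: 335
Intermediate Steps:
j = 2 (j = 4 - 2 = 2)
W(C) = -5 + C
V(L) = 16 (V(L) = (2 + 2)² = 4² = 16)
D = -1/16 (D = 1/(-18 + 2) = 1/(-16) = -1/16 ≈ -0.062500)
((6 + 15) + D)*V(-6) = ((6 + 15) - 1/16)*16 = (21 - 1/16)*16 = (335/16)*16 = 335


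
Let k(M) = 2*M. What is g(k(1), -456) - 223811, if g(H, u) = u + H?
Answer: -224265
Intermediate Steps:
g(H, u) = H + u
g(k(1), -456) - 223811 = (2*1 - 456) - 223811 = (2 - 456) - 223811 = -454 - 223811 = -224265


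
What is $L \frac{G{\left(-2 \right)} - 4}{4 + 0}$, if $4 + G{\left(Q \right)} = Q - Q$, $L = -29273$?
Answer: $58546$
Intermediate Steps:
$G{\left(Q \right)} = -4$ ($G{\left(Q \right)} = -4 + \left(Q - Q\right) = -4 + 0 = -4$)
$L \frac{G{\left(-2 \right)} - 4}{4 + 0} = - 29273 \frac{-4 - 4}{4 + 0} = - 29273 \left(- \frac{8}{4}\right) = - 29273 \left(\left(-8\right) \frac{1}{4}\right) = \left(-29273\right) \left(-2\right) = 58546$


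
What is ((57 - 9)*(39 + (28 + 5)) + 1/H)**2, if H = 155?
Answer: 286954133761/24025 ≈ 1.1944e+7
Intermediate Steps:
((57 - 9)*(39 + (28 + 5)) + 1/H)**2 = ((57 - 9)*(39 + (28 + 5)) + 1/155)**2 = (48*(39 + 33) + 1/155)**2 = (48*72 + 1/155)**2 = (3456 + 1/155)**2 = (535681/155)**2 = 286954133761/24025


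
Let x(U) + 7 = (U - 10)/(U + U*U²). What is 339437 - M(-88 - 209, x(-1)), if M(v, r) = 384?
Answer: 339053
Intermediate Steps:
x(U) = -7 + (-10 + U)/(U + U³) (x(U) = -7 + (U - 10)/(U + U*U²) = -7 + (-10 + U)/(U + U³))
339437 - M(-88 - 209, x(-1)) = 339437 - 1*384 = 339437 - 384 = 339053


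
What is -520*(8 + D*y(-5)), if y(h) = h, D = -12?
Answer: -35360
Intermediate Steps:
-520*(8 + D*y(-5)) = -520*(8 - 12*(-5)) = -520*(8 + 60) = -520*68 = -35360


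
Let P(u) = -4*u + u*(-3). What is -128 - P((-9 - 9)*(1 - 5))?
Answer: 376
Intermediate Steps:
P(u) = -7*u (P(u) = -4*u - 3*u = -7*u)
-128 - P((-9 - 9)*(1 - 5)) = -128 - (-7)*(-9 - 9)*(1 - 5) = -128 - (-7)*(-18*(-4)) = -128 - (-7)*72 = -128 - 1*(-504) = -128 + 504 = 376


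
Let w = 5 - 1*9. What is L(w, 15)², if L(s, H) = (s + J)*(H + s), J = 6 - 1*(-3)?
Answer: 3025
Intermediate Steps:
w = -4 (w = 5 - 9 = -4)
J = 9 (J = 6 + 3 = 9)
L(s, H) = (9 + s)*(H + s) (L(s, H) = (s + 9)*(H + s) = (9 + s)*(H + s))
L(w, 15)² = ((-4)² + 9*15 + 9*(-4) + 15*(-4))² = (16 + 135 - 36 - 60)² = 55² = 3025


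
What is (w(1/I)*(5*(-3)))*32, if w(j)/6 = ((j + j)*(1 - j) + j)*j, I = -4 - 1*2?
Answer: -800/3 ≈ -266.67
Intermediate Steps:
I = -6 (I = -4 - 2 = -6)
w(j) = 6*j*(j + 2*j*(1 - j)) (w(j) = 6*(((j + j)*(1 - j) + j)*j) = 6*(((2*j)*(1 - j) + j)*j) = 6*((2*j*(1 - j) + j)*j) = 6*((j + 2*j*(1 - j))*j) = 6*(j*(j + 2*j*(1 - j))) = 6*j*(j + 2*j*(1 - j)))
(w(1/I)*(5*(-3)))*32 = (((1/(-6))²*(18 - 12/(-6)))*(5*(-3)))*32 = (((-⅙)²*(18 - 12*(-⅙)))*(-15))*32 = (((18 + 2)/36)*(-15))*32 = (((1/36)*20)*(-15))*32 = ((5/9)*(-15))*32 = -25/3*32 = -800/3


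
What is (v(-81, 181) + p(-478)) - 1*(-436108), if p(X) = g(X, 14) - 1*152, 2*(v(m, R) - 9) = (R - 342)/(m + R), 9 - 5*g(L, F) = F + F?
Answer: 87192079/200 ≈ 4.3596e+5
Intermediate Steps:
g(L, F) = 9/5 - 2*F/5 (g(L, F) = 9/5 - (F + F)/5 = 9/5 - 2*F/5)
v(m, R) = 9 + (-342 + R)/(2*(R + m)) (v(m, R) = 9 + ((R - 342)/(m + R))/2 = 9 + ((-342 + R)/(R + m))/2 = 9 + (-342 + R)/(2*(R + m)))
p(X) = -779/5 (p(X) = (9/5 - 2/5*14) - 1*152 = (9/5 - 28/5) - 152 = -19/5 - 152 = -779/5)
(v(-81, 181) + p(-478)) - 1*(-436108) = ((-171 + 9*(-81) + (19/2)*181)/(181 - 81) - 779/5) - 1*(-436108) = ((-171 - 729 + 3439/2)/100 - 779/5) + 436108 = ((1/100)*(1639/2) - 779/5) + 436108 = (1639/200 - 779/5) + 436108 = -29521/200 + 436108 = 87192079/200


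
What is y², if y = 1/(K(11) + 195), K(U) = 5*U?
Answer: 1/62500 ≈ 1.6000e-5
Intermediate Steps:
y = 1/250 (y = 1/(5*11 + 195) = 1/(55 + 195) = 1/250 ≈ 0.0040000)
y² = (1/250)² = 1/62500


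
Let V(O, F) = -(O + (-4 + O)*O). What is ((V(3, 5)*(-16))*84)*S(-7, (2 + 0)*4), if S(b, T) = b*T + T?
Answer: 0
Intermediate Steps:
V(O, F) = -O - O*(-4 + O) (V(O, F) = -(O + O*(-4 + O)) = -O - O*(-4 + O))
S(b, T) = T + T*b (S(b, T) = T*b + T = T + T*b)
((V(3, 5)*(-16))*84)*S(-7, (2 + 0)*4) = (((3*(3 - 1*3))*(-16))*84)*(((2 + 0)*4)*(1 - 7)) = (((3*(3 - 3))*(-16))*84)*((2*4)*(-6)) = (((3*0)*(-16))*84)*(8*(-6)) = ((0*(-16))*84)*(-48) = (0*84)*(-48) = 0*(-48) = 0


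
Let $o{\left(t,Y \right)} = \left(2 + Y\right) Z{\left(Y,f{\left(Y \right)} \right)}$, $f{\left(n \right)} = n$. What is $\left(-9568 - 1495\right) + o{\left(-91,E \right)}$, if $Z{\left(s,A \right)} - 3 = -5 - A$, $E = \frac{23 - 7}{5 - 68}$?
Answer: $- \frac{43921147}{3969} \approx -11066.0$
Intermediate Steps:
$E = - \frac{16}{63}$ ($E = \frac{16}{-63} = 16 \left(- \frac{1}{63}\right) = - \frac{16}{63} \approx -0.25397$)
$Z{\left(s,A \right)} = -2 - A$ ($Z{\left(s,A \right)} = 3 - \left(5 + A\right) = -2 - A$)
$o{\left(t,Y \right)} = \left(-2 - Y\right) \left(2 + Y\right)$ ($o{\left(t,Y \right)} = \left(2 + Y\right) \left(-2 - Y\right) = \left(-2 - Y\right) \left(2 + Y\right)$)
$\left(-9568 - 1495\right) + o{\left(-91,E \right)} = \left(-9568 - 1495\right) - \left(2 - \frac{16}{63}\right)^{2} = -11063 - \left(\frac{110}{63}\right)^{2} = -11063 - \frac{12100}{3969} = - \frac{43921147}{3969}$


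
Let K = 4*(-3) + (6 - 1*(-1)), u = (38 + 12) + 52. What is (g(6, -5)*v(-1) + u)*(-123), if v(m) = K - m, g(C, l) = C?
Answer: -9594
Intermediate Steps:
u = 102 (u = 50 + 52 = 102)
K = -5 (K = -12 + (6 + 1) = -12 + 7 = -5)
v(m) = -5 - m
(g(6, -5)*v(-1) + u)*(-123) = (6*(-5 - 1*(-1)) + 102)*(-123) = (6*(-5 + 1) + 102)*(-123) = (6*(-4) + 102)*(-123) = (-24 + 102)*(-123) = 78*(-123) = -9594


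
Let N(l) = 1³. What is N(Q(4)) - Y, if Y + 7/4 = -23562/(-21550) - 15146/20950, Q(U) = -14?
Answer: 42972871/18058900 ≈ 2.3796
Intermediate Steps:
N(l) = 1
Y = -24913971/18058900 (Y = -7/4 + (-23562/(-21550) - 15146/20950) = -7/4 + (-23562*(-1/21550) - 15146*1/20950) = -7/4 + (11781/10775 - 7573/10475) = -7/4 + 1672276/4514725 = -24913971/18058900 ≈ -1.3796)
N(Q(4)) - Y = 1 - 1*(-24913971/18058900) = 1 + 24913971/18058900 = 42972871/18058900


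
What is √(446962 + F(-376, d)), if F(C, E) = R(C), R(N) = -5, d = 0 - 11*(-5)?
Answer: √446957 ≈ 668.55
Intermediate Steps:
d = 55 (d = 0 + 55 = 55)
F(C, E) = -5
√(446962 + F(-376, d)) = √(446962 - 5) = √446957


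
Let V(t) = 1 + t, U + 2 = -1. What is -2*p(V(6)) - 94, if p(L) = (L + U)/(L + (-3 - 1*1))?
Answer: -290/3 ≈ -96.667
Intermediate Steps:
U = -3 (U = -2 - 1 = -3)
p(L) = (-3 + L)/(-4 + L) (p(L) = (L - 3)/(L + (-3 - 1*1)) = (-3 + L)/(L + (-3 - 1)) = (-3 + L)/(L - 4) = (-3 + L)/(-4 + L))
-2*p(V(6)) - 94 = -2*(-3 + (1 + 6))/(-4 + (1 + 6)) - 94 = -2*(-3 + 7)/(-4 + 7) - 94 = -2*4/3 - 94 = -8/3 - 94 = -290/3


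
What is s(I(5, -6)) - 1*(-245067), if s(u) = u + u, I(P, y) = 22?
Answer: 245111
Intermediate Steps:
s(u) = 2*u
s(I(5, -6)) - 1*(-245067) = 2*22 - 1*(-245067) = 44 + 245067 = 245111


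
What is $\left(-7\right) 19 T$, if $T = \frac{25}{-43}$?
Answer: $\frac{3325}{43} \approx 77.326$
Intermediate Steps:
$T = - \frac{25}{43}$ ($T = 25 \left(- \frac{1}{43}\right) = - \frac{25}{43} \approx -0.5814$)
$\left(-7\right) 19 T = \left(-7\right) 19 \left(- \frac{25}{43}\right) = \left(-133\right) \left(- \frac{25}{43}\right) = \frac{3325}{43}$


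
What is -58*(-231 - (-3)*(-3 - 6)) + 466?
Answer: 15430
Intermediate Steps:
-58*(-231 - (-3)*(-3 - 6)) + 466 = -58*(-231 - (-3)*(-9)) + 466 = -58*(-231 - 1*27) + 466 = -58*(-231 - 27) + 466 = -58*(-258) + 466 = 14964 + 466 = 15430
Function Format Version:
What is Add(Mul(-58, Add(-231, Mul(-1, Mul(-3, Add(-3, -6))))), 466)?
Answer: 15430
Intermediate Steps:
Add(Mul(-58, Add(-231, Mul(-1, Mul(-3, Add(-3, -6))))), 466) = Add(Mul(-58, Add(-231, Mul(-1, Mul(-3, -9)))), 466) = Add(Mul(-58, Add(-231, Mul(-1, 27))), 466) = Add(Mul(-58, Add(-231, -27)), 466) = Add(Mul(-58, -258), 466) = Add(14964, 466) = 15430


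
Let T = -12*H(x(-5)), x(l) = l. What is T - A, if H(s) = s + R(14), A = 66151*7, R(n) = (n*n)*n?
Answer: -495925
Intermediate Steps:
R(n) = n**3 (R(n) = n**2*n = n**3)
A = 463057
H(s) = 2744 + s (H(s) = s + 14**3 = s + 2744 = 2744 + s)
T = -32868 (T = -12*(2744 - 5) = -12*2739 = -32868)
T - A = -32868 - 1*463057 = -32868 - 463057 = -495925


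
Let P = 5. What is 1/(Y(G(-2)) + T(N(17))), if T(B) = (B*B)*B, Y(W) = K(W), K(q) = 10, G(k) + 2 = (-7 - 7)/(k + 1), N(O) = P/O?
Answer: 4913/49255 ≈ 0.099746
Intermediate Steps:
N(O) = 5/O
G(k) = -2 - 14/(1 + k) (G(k) = -2 + (-7 - 7)/(k + 1) = -2 - 14/(1 + k))
Y(W) = 10
T(B) = B³ (T(B) = B²*B = B³)
1/(Y(G(-2)) + T(N(17))) = 1/(10 + (5/17)³) = 1/(10 + 125/4913) = 1/(49255/4913) = 4913/49255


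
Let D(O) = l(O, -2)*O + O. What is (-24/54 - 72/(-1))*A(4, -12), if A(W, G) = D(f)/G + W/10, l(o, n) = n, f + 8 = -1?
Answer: -1127/45 ≈ -25.044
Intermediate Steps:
f = -9 (f = -8 - 1 = -9)
D(O) = -O (D(O) = -2*O + O = -O)
A(W, G) = 9/G + W/10 (A(W, G) = (-1*(-9))/G + W/10 = 9/G + W*(⅒) = 9/G + W/10)
(-24/54 - 72/(-1))*A(4, -12) = (-24/54 - 72/(-1))*(9/(-12) + (⅒)*4) = (-24*1/54 - 72*(-1))*(9*(-1/12) + ⅖) = (-4/9 + 72)*(-¾ + ⅖) = (644/9)*(-7/20) = -1127/45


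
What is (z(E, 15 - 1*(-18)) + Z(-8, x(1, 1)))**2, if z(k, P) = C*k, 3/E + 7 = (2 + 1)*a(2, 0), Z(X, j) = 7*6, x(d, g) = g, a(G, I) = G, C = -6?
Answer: 3600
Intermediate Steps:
Z(X, j) = 42
E = -3 (E = 3/(-7 + (2 + 1)*2) = 3/(-7 + 3*2) = 3/(-7 + 6) = 3/(-1) = 3*(-1) = -3)
z(k, P) = -6*k
(z(E, 15 - 1*(-18)) + Z(-8, x(1, 1)))**2 = (-6*(-3) + 42)**2 = (18 + 42)**2 = 60**2 = 3600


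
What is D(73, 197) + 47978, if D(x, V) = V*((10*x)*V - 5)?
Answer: 28377563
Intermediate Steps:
D(x, V) = V*(-5 + 10*V*x) (D(x, V) = V*(10*V*x - 5) = V*(-5 + 10*V*x))
D(73, 197) + 47978 = 5*197*(-1 + 2*197*73) + 47978 = 5*197*(-1 + 28762) + 47978 = 5*197*28761 + 47978 = 28329585 + 47978 = 28377563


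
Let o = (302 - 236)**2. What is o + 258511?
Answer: 262867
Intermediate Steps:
o = 4356 (o = 66**2 = 4356)
o + 258511 = 4356 + 258511 = 262867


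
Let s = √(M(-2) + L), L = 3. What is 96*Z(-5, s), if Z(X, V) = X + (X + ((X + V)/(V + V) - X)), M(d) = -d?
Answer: -432 - 48*√5 ≈ -539.33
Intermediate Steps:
s = √5 (s = √(-1*(-2) + 3) = √(2 + 3) = √5 ≈ 2.2361)
Z(X, V) = X + (V + X)/(2*V) (Z(X, V) = X + (X + ((V + X)/((2*V)) - X)) = X + (X + ((V + X)*(1/(2*V)) - X)) = X + (X + ((V + X)/(2*V) - X)) = X + (X + (-X + (V + X)/(2*V))) = X + (V + X)/(2*V))
96*Z(-5, s) = 96*(½ - 5 + (½)*(-5)/√5) = 96*(½ - 5 + (½)*(-5)*(√5/5)) = 96*(½ - 5 - √5/2) = 96*(-9/2 - √5/2) = -432 - 48*√5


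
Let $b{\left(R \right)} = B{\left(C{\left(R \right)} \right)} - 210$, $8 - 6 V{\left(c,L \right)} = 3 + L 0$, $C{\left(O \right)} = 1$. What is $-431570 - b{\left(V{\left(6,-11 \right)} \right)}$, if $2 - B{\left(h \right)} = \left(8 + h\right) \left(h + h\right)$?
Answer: $-431344$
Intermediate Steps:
$B{\left(h \right)} = 2 - 2 h \left(8 + h\right)$ ($B{\left(h \right)} = 2 - \left(8 + h\right) \left(h + h\right) = 2 - \left(8 + h\right) 2 h = 2 - 2 h \left(8 + h\right)$)
$V{\left(c,L \right)} = \frac{5}{6}$ ($V{\left(c,L \right)} = \frac{4}{3} - \frac{3 + L 0}{6} = \frac{4}{3} - \frac{3 + 0}{6} = \frac{4}{3} - \frac{1}{2} = \frac{5}{6}$)
$b{\left(R \right)} = -226$ ($b{\left(R \right)} = \left(2 - 16 - 2 \cdot 1^{2}\right) - 210 = \left(2 - 16 - 2\right) - 210 = -16 - 210 = -226$)
$-431570 - b{\left(V{\left(6,-11 \right)} \right)} = -431570 - -226 = -431570 + 226 = -431344$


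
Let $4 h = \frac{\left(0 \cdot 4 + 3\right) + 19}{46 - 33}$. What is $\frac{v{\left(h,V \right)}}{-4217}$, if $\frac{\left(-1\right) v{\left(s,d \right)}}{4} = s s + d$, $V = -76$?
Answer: $- \frac{51255}{712673} \approx -0.071919$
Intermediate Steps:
$h = \frac{11}{26}$ ($h = \frac{\left(\left(0 \cdot 4 + 3\right) + 19\right) \frac{1}{46 - 33}}{4} = \frac{\left(\left(0 + 3\right) + 19\right) \frac{1}{13}}{4} = \frac{\left(3 + 19\right) \frac{1}{13}}{4} = \frac{22 \cdot \frac{1}{13}}{4} = \frac{1}{4} \cdot \frac{22}{13} = \frac{11}{26} \approx 0.42308$)
$v{\left(s,d \right)} = - 4 d - 4 s^{2}$ ($v{\left(s,d \right)} = - 4 \left(s s + d\right) = - 4 \left(s^{2} + d\right) = - 4 \left(d + s^{2}\right) = - 4 d - 4 s^{2}$)
$\frac{v{\left(h,V \right)}}{-4217} = \frac{\left(-4\right) \left(-76\right) - 4 \left(\frac{11}{26}\right)^{2}}{-4217} = \left(304 - \frac{121}{169}\right) \left(- \frac{1}{4217}\right) = \frac{51255}{169} \left(- \frac{1}{4217}\right) = - \frac{51255}{712673}$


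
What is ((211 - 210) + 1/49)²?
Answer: 2500/2401 ≈ 1.0412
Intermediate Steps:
((211 - 210) + 1/49)² = (1 + 1/49)² = (50/49)² = 2500/2401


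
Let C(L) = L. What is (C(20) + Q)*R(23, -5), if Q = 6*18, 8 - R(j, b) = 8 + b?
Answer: 640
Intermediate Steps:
R(j, b) = -b (R(j, b) = 8 - (8 + b) = 8 + (-8 - b) = -b)
Q = 108
(C(20) + Q)*R(23, -5) = (20 + 108)*(-1*(-5)) = 128*5 = 640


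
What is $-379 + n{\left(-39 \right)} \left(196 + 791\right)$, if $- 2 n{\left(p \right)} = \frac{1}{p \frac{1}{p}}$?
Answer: $- \frac{1745}{2} \approx -872.5$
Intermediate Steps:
$n{\left(p \right)} = - \frac{1}{2}$ ($n{\left(p \right)} = - \frac{1}{2 \frac{p}{p}} = - \frac{1}{2 \cdot 1} = \left(- \frac{1}{2}\right) 1 = - \frac{1}{2}$)
$-379 + n{\left(-39 \right)} \left(196 + 791\right) = -379 - \frac{196 + 791}{2} = -379 - \frac{987}{2} = - \frac{1745}{2}$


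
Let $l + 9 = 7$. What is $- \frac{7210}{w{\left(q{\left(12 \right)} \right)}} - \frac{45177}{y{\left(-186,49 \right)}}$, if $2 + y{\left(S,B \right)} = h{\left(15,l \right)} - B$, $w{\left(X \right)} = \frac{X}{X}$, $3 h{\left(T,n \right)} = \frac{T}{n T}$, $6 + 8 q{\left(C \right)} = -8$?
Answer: $- \frac{1942408}{307} \approx -6327.1$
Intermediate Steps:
$l = -2$ ($l = -9 + 7 = -2$)
$q{\left(C \right)} = - \frac{7}{4}$ ($q{\left(C \right)} = - \frac{3}{4} + \frac{1}{8} \left(-8\right) = - \frac{3}{4} - 1 = - \frac{7}{4}$)
$h{\left(T,n \right)} = \frac{1}{3 n}$ ($h{\left(T,n \right)} = \frac{T \frac{1}{n T}}{3} = \frac{T \frac{1}{T n}}{3} = \frac{1}{3 n}$)
$w{\left(X \right)} = 1$
$y{\left(S,B \right)} = - \frac{13}{6} - B$ ($y{\left(S,B \right)} = -2 - \left(\frac{1}{6} + B\right) = - \frac{13}{6} - B$)
$- \frac{7210}{w{\left(q{\left(12 \right)} \right)}} - \frac{45177}{y{\left(-186,49 \right)}} = - \frac{7210}{1} - \frac{45177}{- \frac{13}{6} - 49} = \left(-7210\right) 1 - \frac{45177}{- \frac{13}{6} - 49} = -7210 - \frac{45177}{- \frac{307}{6}} = -7210 - - \frac{271062}{307} = -7210 + \frac{271062}{307} = - \frac{1942408}{307}$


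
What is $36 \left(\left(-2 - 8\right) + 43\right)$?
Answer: $1188$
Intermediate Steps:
$36 \left(\left(-2 - 8\right) + 43\right) = 36 \left(-10 + 43\right) = 36 \cdot 33 = 1188$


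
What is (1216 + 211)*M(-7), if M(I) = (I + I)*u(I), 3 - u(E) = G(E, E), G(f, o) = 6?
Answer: 59934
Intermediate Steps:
u(E) = -3 (u(E) = 3 - 1*6 = 3 - 6 = -3)
M(I) = -6*I (M(I) = (I + I)*(-3) = (2*I)*(-3) = -6*I)
(1216 + 211)*M(-7) = (1216 + 211)*(-6*(-7)) = 1427*42 = 59934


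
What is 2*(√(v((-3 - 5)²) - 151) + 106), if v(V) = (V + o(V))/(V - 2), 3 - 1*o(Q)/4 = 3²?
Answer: 212 + 2*I*√144491/31 ≈ 212.0 + 24.524*I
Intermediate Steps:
o(Q) = -24 (o(Q) = 12 - 4*3² = 12 - 4*9 = 12 - 36 = -24)
v(V) = (-24 + V)/(-2 + V) (v(V) = (V - 24)/(V - 2) = (-24 + V)/(-2 + V))
2*(√(v((-3 - 5)²) - 151) + 106) = 2*(√((-24 + (-3 - 5)²)/(-2 + (-3 - 5)²) - 151) + 106) = 2*(√((-24 + (-8)²)/(-2 + (-8)²) - 151) + 106) = 2*(√((-24 + 64)/(-2 + 64) - 151) + 106) = 2*(√(40/62 - 151) + 106) = 2*(√((1/62)*40 - 151) + 106) = 2*(√(20/31 - 151) + 106) = 2*(√(-4661/31) + 106) = 2*(I*√144491/31 + 106) = 2*(106 + I*√144491/31) = 212 + 2*I*√144491/31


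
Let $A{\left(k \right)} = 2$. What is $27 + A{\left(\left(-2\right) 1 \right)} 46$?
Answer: $119$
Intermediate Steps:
$27 + A{\left(\left(-2\right) 1 \right)} 46 = 27 + 2 \cdot 46 = 27 + 92 = 119$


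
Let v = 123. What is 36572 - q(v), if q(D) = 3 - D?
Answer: 36692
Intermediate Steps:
36572 - q(v) = 36572 - (3 - 1*123) = 36572 - (3 - 123) = 36572 - 1*(-120) = 36572 + 120 = 36692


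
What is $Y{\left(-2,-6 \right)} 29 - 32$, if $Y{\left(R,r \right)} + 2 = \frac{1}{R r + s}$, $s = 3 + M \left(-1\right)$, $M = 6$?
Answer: $- \frac{781}{9} \approx -86.778$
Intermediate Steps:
$s = -3$ ($s = 3 + 6 \left(-1\right) = 3 - 6 = -3$)
$Y{\left(R,r \right)} = -2 + \frac{1}{-3 + R r}$ ($Y{\left(R,r \right)} = -2 + \frac{1}{R r - 3} = -2 + \frac{1}{-3 + R r}$)
$Y{\left(-2,-6 \right)} 29 - 32 = \frac{7 - \left(-4\right) \left(-6\right)}{-3 - -12} \cdot 29 - 32 = \frac{7 - 24}{-3 + 12} \cdot 29 - 32 = \frac{1}{9} \left(-17\right) 29 - 32 = \left(- \frac{17}{9}\right) 29 - 32 = - \frac{493}{9} - 32 = - \frac{781}{9}$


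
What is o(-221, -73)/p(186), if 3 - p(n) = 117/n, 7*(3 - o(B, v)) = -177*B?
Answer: -807984/343 ≈ -2355.6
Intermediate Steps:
o(B, v) = 3 + 177*B/7 (o(B, v) = 3 - (-177)*B/7 = 3 + 177*B/7)
p(n) = 3 - 117/n
o(-221, -73)/p(186) = (3 + (177/7)*(-221))/(3 - 117/186) = (3 - 39117/7)/(3 - 117*1/186) = -39096/(7*(3 - 39/62)) = -39096/(7*147/62) = -39096/7*62/147 = -807984/343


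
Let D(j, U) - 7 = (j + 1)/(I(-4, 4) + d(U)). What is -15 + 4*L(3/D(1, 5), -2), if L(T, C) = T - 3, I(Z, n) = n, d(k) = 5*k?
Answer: -5187/205 ≈ -25.302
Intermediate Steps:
D(j, U) = 7 + (1 + j)/(4 + 5*U) (D(j, U) = 7 + (j + 1)/(4 + 5*U) = 7 + (1 + j)/(4 + 5*U))
L(T, C) = -3 + T
-15 + 4*L(3/D(1, 5), -2) = -15 + 4*(-3 + 3/(((29 + 1 + 35*5)/(4 + 5*5)))) = -15 + 4*(-3 + 3/(((29 + 1 + 175)/(4 + 25)))) = -15 + 4*(-3 + 3/((205/29))) = -15 + 4*(-3 + 3/(((1/29)*205))) = -15 + 4*(-3 + 3/(205/29)) = -15 + 4*(-3 + 3*(29/205)) = -15 + 4*(-3 + 87/205) = -15 + 4*(-528/205) = -15 - 2112/205 = -5187/205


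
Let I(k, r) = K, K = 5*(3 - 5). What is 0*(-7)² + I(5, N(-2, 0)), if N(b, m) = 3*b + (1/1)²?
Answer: -10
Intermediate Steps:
K = -10 (K = 5*(-2) = -10)
N(b, m) = 1 + 3*b (N(b, m) = 3*b + 1² = 3*b + 1 = 1 + 3*b)
I(k, r) = -10
0*(-7)² + I(5, N(-2, 0)) = 0*(-7)² - 10 = 0*49 - 10 = 0 - 10 = -10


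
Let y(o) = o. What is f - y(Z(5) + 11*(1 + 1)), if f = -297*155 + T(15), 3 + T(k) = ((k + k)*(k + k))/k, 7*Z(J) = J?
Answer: -322005/7 ≈ -46001.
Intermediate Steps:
Z(J) = J/7
T(k) = -3 + 4*k (T(k) = -3 + ((k + k)*(k + k))/k = -3 + ((2*k)*(2*k))/k = -3 + (4*k²)/k = -3 + 4*k)
f = -45978 (f = -297*155 + (-3 + 4*15) = -46035 + (-3 + 60) = -46035 + 57 = -45978)
f - y(Z(5) + 11*(1 + 1)) = -45978 - ((⅐)*5 + 11*(1 + 1)) = -45978 - (5/7 + 11*2) = -45978 - (5/7 + 22) = -45978 - 1*159/7 = -45978 - 159/7 = -322005/7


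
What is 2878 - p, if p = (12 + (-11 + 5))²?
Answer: 2842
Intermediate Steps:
p = 36 (p = (12 - 6)² = 6² = 36)
2878 - p = 2878 - 1*36 = 2878 - 36 = 2842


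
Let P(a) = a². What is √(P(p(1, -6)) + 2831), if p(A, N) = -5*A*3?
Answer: 4*√191 ≈ 55.281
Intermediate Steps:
p(A, N) = -15*A
√(P(p(1, -6)) + 2831) = √((-15*1)² + 2831) = √((-15)² + 2831) = √(225 + 2831) = √3056 = 4*√191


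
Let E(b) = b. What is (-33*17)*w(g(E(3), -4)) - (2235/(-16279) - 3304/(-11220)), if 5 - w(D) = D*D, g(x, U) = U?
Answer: 281776696466/45662595 ≈ 6170.8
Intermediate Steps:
w(D) = 5 - D**2 (w(D) = 5 - D*D = 5 - D**2)
(-33*17)*w(g(E(3), -4)) - (2235/(-16279) - 3304/(-11220)) = (-33*17)*(5 - 1*(-4)**2) - (2235/(-16279) - 3304/(-11220)) = -561*(5 - 1*16) - (2235*(-1/16279) - 3304*(-1/11220)) = -561*(5 - 16) - (-2235/16279 + 826/2805) = -561*(-11) - 1*7177279/45662595 = 6171 - 7177279/45662595 = 281776696466/45662595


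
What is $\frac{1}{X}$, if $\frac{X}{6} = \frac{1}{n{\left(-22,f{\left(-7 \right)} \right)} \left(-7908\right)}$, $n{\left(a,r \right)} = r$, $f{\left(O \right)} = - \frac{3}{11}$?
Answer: $\frac{3954}{11} \approx 359.45$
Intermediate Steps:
$f{\left(O \right)} = - \frac{3}{11}$ ($f{\left(O \right)} = \left(-3\right) \frac{1}{11} = - \frac{3}{11}$)
$X = \frac{11}{3954}$ ($X = 6 \frac{1}{\left(- \frac{3}{11}\right) \left(-7908\right)} = 6 \left(\left(- \frac{11}{3}\right) \left(- \frac{1}{7908}\right)\right) = 6 \cdot \frac{11}{23724} = \frac{11}{3954} \approx 0.002782$)
$\frac{1}{X} = \frac{1}{\frac{11}{3954}} = \frac{3954}{11}$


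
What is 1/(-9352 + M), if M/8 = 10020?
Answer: 1/70808 ≈ 1.4123e-5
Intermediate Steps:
M = 80160 (M = 8*10020 = 80160)
1/(-9352 + M) = 1/(-9352 + 80160) = 1/70808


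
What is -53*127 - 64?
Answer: -6795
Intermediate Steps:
-53*127 - 64 = -6731 - 64 = -6795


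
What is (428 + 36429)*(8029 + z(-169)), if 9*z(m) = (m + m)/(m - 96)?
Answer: 705793232071/2385 ≈ 2.9593e+8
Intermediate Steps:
z(m) = 2*m/(9*(-96 + m)) (z(m) = ((m + m)/(m - 96))/9 = ((2*m)/(-96 + m))/9 = (2*m/(-96 + m))/9 = 2*m/(9*(-96 + m)))
(428 + 36429)*(8029 + z(-169)) = (428 + 36429)*(8029 + (2/9)*(-169)/(-96 - 169)) = 36857*(8029 + (2/9)*(-169)/(-265)) = 36857*(8029 + (2/9)*(-169)*(-1/265)) = 36857*(8029 + 338/2385) = 36857*(19149503/2385) = 705793232071/2385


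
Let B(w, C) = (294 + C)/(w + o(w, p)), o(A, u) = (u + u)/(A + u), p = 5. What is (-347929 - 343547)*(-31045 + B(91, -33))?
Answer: 93865970281332/4373 ≈ 2.1465e+10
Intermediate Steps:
o(A, u) = 2*u/(A + u) (o(A, u) = (2*u)/(A + u) = 2*u/(A + u))
B(w, C) = (294 + C)/(w + 10/(5 + w)) (B(w, C) = (294 + C)/(w + 2*5/(w + 5)) = (294 + C)/(w + 2*5/(5 + w)) = (294 + C)/(w + 10/(5 + w)))
(-347929 - 343547)*(-31045 + B(91, -33)) = (-347929 - 343547)*(-31045 + (5 + 91)*(294 - 33)/(10 + 91*(5 + 91))) = -691476*(-31045 + 96*261/(10 + 91*96)) = -691476*(-31045 + 96*261/(10 + 8736)) = -691476*(-31045 + 96*261/8746) = -691476*(-31045 + (1/8746)*96*261) = -691476*(-31045 + 12528/4373) = -691476*(-135747257/4373) = 93865970281332/4373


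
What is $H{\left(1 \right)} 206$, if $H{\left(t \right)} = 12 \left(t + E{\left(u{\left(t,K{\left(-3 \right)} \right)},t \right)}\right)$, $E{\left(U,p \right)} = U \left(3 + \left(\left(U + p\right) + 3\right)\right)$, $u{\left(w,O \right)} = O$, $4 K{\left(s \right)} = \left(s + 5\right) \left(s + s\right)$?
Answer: $-27192$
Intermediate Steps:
$K{\left(s \right)} = \frac{s \left(5 + s\right)}{2}$ ($K{\left(s \right)} = \frac{\left(s + 5\right) \left(s + s\right)}{4} = \frac{\left(5 + s\right) 2 s}{4} = \frac{2 s \left(5 + s\right)}{4} = \frac{s \left(5 + s\right)}{2}$)
$E{\left(U,p \right)} = U \left(6 + U + p\right)$ ($E{\left(U,p \right)} = U \left(3 + \left(3 + U + p\right)\right) = U \left(6 + U + p\right)$)
$H{\left(t \right)} = -108 - 24 t$ ($H{\left(t \right)} = 12 \left(t + \frac{1}{2} \left(-3\right) \left(5 - 3\right) \left(6 + \frac{1}{2} \left(-3\right) \left(5 - 3\right) + t\right)\right) = 12 \left(t + \frac{1}{2} \left(-3\right) 2 \left(6 + \frac{1}{2} \left(-3\right) 2 + t\right)\right) = 12 \left(t - 3 \left(6 - 3 + t\right)\right) = 12 \left(t - 3 \left(3 + t\right)\right) = 12 \left(t - \left(9 + 3 t\right)\right) = 12 \left(-9 - 2 t\right) = -108 - 24 t$)
$H{\left(1 \right)} 206 = \left(-108 - 24\right) 206 = \left(-132\right) 206 = -27192$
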